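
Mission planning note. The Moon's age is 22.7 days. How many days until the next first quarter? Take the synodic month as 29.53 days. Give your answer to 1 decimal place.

First quarter occurs at elongation 90°, i.e. at age 29.53 × 90/360 = 7.383 d.
Already past this cycle's first quarter; the next is at 7.383 + 29.53 = 36.913 d, so 36.913 − 22.7 = 14.213 days.

14.2 days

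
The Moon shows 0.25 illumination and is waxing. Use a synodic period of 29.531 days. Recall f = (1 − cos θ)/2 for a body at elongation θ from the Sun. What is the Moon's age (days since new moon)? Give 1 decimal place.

cos θ = 1 − 2f = 0.500, giving a principal value of 60.0°.
The Moon is waxing (0°–180°), so θ = 60.0° directly.
At 360°/29.531 d per day, 60.0° corresponds to 4.92 days.

4.9 days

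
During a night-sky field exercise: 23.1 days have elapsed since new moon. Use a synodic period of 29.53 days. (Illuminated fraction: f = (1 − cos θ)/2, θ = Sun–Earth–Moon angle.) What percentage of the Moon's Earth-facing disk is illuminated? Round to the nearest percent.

Phase angle: θ = 360°·(23.1 d)/(29.53 d) = 281.6°.
Illuminated fraction = (1 − cos 281.6°)/2 = (1 − 0.201)/2 ≈ 0.399, so 40%.

40%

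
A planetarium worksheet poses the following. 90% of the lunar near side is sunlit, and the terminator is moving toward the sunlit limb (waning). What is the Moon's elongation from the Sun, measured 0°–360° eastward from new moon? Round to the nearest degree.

217°

cos θ = 1 − 2f = -0.800, giving a principal value of 143.1°.
A waning Moon lies in 180°–360°, so θ = 360° − 143.1° = 216.9°.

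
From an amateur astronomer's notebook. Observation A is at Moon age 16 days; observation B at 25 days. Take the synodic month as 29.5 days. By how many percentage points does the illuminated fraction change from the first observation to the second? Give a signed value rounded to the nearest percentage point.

-77 pp

First observation: θ = 360°·16/29.5 = 195.3°, so f = 0.982.
Second observation: θ = 305.1°, f = 0.213.
Δf = 0.213 − 0.982 = -0.770, i.e. -77 pp.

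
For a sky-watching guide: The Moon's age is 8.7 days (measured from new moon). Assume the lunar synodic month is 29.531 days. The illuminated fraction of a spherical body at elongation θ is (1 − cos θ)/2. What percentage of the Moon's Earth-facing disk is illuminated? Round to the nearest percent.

Phase angle: θ = 360°·(8.7 d)/(29.531 d) = 106.1°.
cos 106.1° = (-0.277), so f = (1 − (-0.277))/2 = 0.638, so 64%.

64%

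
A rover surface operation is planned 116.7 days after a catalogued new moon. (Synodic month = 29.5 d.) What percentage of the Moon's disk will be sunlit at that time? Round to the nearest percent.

2%

Reduce mod P: 116.7 − 3×29.5 = 28.20 d into the current lunation.
The Moon has covered 28.20/29.5 of its cycle, so θ ≈ 360° × 28.20/29.5 = 344.1°.
cos 344.1° = 0.962, so f = (1 − 0.962)/2 = 0.019, so 2%.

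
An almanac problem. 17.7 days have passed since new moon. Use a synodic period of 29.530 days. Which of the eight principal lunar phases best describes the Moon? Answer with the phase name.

waning gibbous

At 17.7/29.530 of the cycle, θ ≈ 216° — the waning gibbous range.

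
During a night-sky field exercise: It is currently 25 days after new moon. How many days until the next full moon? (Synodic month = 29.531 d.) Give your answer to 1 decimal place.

Full moon is 0.5 of the way through the cycle: age 0.5 × 29.531 = 14.765 d.
Already past this cycle's full moon; the next is at 14.765 + 29.531 = 44.296 d, so 44.296 − 25 = 19.296 days.

19.3 days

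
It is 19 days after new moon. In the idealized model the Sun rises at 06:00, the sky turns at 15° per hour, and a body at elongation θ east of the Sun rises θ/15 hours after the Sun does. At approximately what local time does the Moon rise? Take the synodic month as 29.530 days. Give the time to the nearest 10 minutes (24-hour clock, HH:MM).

21:30

Phase angle: θ = 360°·(19 d)/(29.530 d) = 231.6°.
The Moon trails the Sun by θ/15 = 231.6/15 ≈ 15.44 hours.
06:00 + 15.442 h ≈ 21:27 → 21:30 to the nearest ten minutes.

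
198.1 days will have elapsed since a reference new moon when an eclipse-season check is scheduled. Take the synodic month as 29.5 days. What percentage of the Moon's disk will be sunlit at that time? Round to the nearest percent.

198.1 d spans 6 complete synodic months (6 × 29.5 = 177.00 d) plus 21.10 d.
The Moon has covered 21.10/29.5 of its cycle, so θ ≈ 360° × 21.10/29.5 = 257.5°.
Illuminated fraction = (1 − cos 257.5°)/2 = (1 − (-0.217))/2 ≈ 0.608, so 61%.

61%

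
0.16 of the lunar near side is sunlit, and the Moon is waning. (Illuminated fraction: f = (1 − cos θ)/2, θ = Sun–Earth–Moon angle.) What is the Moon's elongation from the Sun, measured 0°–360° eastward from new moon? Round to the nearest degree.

Invert f = (1 − cos θ)/2 to get cos θ = 1 − 2(0.16) = 0.680, hence θ₀ = arccos 0.680 = 47.2°.
Since the Moon is past full (waning), take the reflex angle: θ = 360° − 47.2° = 312.8°.

313°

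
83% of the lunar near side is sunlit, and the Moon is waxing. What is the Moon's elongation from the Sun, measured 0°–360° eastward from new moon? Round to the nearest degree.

cos θ = 1 − 2f = -0.660, giving a principal value of 131.3°.
Before full moon the principal value applies: θ = 131.3°.

131°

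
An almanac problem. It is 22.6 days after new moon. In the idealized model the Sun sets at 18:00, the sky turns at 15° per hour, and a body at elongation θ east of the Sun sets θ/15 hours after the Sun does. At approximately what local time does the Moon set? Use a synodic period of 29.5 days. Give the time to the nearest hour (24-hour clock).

The Moon has covered 22.6/29.5 of its cycle, so θ ≈ 360° × 22.6/29.5 = 275.8°.
The Moon trails the Sun by θ/15 = 275.8/15 ≈ 18.39 hours.
18:00 + 18.39 h ≈ 12:23 → 12:00 to the nearest hour.

12:00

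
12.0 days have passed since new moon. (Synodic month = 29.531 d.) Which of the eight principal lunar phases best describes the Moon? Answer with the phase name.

At 12.0/29.531 of the cycle, θ ≈ 146° — the waxing gibbous range.

waxing gibbous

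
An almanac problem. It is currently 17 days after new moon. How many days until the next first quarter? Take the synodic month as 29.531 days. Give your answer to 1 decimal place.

First quarter is 0.25 of the way through the cycle: age 0.25 × 29.531 = 7.383 d.
Already past this cycle's first quarter; the next is at 7.383 + 29.531 = 36.914 d, so 36.914 − 17 = 19.914 days.

19.9 days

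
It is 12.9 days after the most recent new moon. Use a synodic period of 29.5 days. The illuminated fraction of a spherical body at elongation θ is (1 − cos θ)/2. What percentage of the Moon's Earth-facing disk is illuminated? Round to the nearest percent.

96%

Elongation θ = 360° × 12.9/29.5 ≈ 157.4°.
With cos θ = (-0.923), the lit fraction is (1 − (-0.923))/2 ≈ 0.962, so 96%.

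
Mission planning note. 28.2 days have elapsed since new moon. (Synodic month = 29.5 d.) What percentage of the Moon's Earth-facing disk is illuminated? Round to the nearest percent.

2%

The Moon has covered 28.2/29.5 of its cycle, so θ ≈ 360° × 28.2/29.5 = 344.1°.
With cos θ = 0.962, the lit fraction is (1 − 0.962)/2 ≈ 0.019, so 2%.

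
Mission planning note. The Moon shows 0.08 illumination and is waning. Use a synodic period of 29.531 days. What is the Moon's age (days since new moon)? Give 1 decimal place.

cos θ = 1 − 2f = 0.840, giving a principal value of 32.9°.
A waning Moon lies in 180°–360°, so θ = 360° − 32.9° = 327.1°.
That fraction of the synodic month is 327.1/360 × 29.531 d ≈ 26.84 d.

26.8 days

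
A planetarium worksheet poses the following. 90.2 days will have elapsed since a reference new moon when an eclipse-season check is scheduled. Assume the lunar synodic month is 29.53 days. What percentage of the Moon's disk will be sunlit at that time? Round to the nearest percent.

3%

90.2 d spans 3 complete synodic months (3 × 29.53 = 88.59 d) plus 1.61 d.
Phase angle: θ = 360°·(1.61 d)/(29.53 d) = 19.6°.
Illuminated fraction = (1 − cos 19.6°)/2 = (1 − 0.942)/2 ≈ 0.029, so 3%.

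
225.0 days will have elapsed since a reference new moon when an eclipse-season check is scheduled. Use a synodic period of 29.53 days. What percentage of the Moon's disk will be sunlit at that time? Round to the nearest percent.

87%

225.0/29.53 = 7.619 lunations, so 7 complete cycles and 18.29 d into the next.
Phase angle: θ = 360°·(18.29 d)/(29.53 d) = 223.0°.
With cos θ = (-0.732), the lit fraction is (1 − (-0.732))/2 ≈ 0.866, so 87%.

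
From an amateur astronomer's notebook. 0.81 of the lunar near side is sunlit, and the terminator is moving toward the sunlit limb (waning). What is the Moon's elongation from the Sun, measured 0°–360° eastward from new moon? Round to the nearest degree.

cos θ = 1 − 2f = -0.620, giving a principal value of 128.3°.
A waning Moon lies in 180°–360°, so θ = 360° − 128.3° = 231.7°.

232°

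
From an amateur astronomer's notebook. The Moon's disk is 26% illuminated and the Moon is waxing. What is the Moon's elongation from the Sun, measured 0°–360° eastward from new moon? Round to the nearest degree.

61°

From f = (1 − cos θ)/2: cos θ = 1 − 2×0.26 = 0.480; arccos → 61.3°.
The Moon is waxing (0°–180°), so θ = 61.3° directly.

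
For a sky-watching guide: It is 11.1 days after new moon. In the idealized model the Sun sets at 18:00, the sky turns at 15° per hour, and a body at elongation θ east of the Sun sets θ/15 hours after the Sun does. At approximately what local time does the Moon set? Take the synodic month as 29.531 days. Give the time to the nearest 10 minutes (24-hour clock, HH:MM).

03:00

The Moon has covered 11.1/29.531 of its cycle, so θ ≈ 360° × 11.1/29.531 = 135.3°.
Delay after the Sun = 135.3° / (15°/h) ≈ 9.02 h.
18:00 + 9.021 h ≈ 03:01 → 03:00 to the nearest ten minutes.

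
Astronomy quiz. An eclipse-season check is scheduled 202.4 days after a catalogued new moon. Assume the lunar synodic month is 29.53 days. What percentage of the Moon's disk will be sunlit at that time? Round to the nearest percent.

202.4/29.53 = 6.854 lunations, so 6 complete cycles and 25.22 d into the next.
Phase angle: θ = 360°·(25.22 d)/(29.53 d) = 307.5°.
cos 307.5° = 0.608, so f = (1 − 0.608)/2 = 0.196, so 20%.

20%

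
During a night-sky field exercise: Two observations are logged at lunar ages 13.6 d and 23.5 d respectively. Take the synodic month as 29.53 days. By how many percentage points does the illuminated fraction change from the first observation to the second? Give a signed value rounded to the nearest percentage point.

θ₁ = 360° × 13.6/29.53 = 165.8°, f₁ = (1 − cos θ₁)/2 = 0.985.
θ₂ = 360° × 23.5/29.53 = 286.5°, f₂ = (1 − cos θ₂)/2 = 0.358.
Change = f₂ − f₁ = -0.627 → -63 percentage points.

-63 pp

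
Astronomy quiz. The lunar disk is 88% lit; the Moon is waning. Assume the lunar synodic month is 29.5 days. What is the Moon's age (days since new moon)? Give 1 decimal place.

18.1 days

cos θ = 1 − 2f = -0.760, giving a principal value of 139.5°.
A waning Moon lies in 180°–360°, so θ = 360° − 139.5° = 220.5°.
At 360°/29.5 d per day, 220.5° corresponds to 18.07 days.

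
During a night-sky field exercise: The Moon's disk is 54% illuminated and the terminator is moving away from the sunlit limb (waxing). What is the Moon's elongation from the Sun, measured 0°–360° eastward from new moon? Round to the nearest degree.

Invert f = (1 − cos θ)/2 to get cos θ = 1 − 2(0.54) = -0.080, hence θ₀ = arccos -0.080 = 94.6°.
Waxing ⇒ before full, so θ = 94.6°.

95°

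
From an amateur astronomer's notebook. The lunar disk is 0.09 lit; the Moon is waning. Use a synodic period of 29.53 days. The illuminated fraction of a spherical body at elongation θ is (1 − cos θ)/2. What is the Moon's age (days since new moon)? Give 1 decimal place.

From f = (1 − cos θ)/2: cos θ = 1 − 2×0.09 = 0.820; arccos → 34.9°.
Waning ⇒ past full, so θ = 360° − 34.9° = 325.1°.
Age = 29.53 × 325.1°/360° ≈ 26.67 days.

26.7 days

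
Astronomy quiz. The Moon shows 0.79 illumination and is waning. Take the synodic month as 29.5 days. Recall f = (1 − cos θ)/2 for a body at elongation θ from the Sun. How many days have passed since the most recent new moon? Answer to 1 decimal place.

From f = (1 − cos θ)/2: cos θ = 1 − 2×0.79 = -0.580; arccos → 125.5°.
Waning ⇒ past full, so θ = 360° − 125.5° = 234.5°.
Age = 29.5 × 234.5°/360° ≈ 19.22 days.

19.2 days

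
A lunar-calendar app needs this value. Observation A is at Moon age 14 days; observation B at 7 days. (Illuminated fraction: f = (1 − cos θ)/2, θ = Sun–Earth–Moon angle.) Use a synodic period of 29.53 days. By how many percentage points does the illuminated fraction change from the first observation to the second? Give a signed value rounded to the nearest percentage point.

-53 pp

θ₁ = 360° × 14/29.53 = 170.7°, f₁ = (1 − cos θ₁)/2 = 0.993.
θ₂ = 360° × 7/29.53 = 85.3°, f₂ = (1 − cos θ₂)/2 = 0.459.
Change = f₂ − f₁ = -0.534 → -53 percentage points.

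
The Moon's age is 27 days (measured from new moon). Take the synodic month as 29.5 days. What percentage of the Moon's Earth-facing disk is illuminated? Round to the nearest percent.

Phase angle: θ = 360°·(27 d)/(29.5 d) = 329.5°.
cos 329.5° = 0.862, so f = (1 − 0.862)/2 = 0.069, so 7%.

7%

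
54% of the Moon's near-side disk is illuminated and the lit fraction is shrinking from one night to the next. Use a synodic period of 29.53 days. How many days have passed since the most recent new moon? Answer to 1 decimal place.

21.8 days

Invert f = (1 − cos θ)/2 to get cos θ = 1 − 2(0.54) = -0.080, hence θ₀ = arccos -0.080 = 94.6°.
Since the Moon is past full (waning), take the reflex angle: θ = 360° − 94.6° = 265.4°.
At 360°/29.53 d per day, 265.4° corresponds to 21.77 days.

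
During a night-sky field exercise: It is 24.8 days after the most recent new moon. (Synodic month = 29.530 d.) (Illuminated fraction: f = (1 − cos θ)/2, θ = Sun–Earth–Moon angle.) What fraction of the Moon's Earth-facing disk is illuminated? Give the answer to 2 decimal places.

Phase angle: θ = 360°·(24.8 d)/(29.530 d) = 302.3°.
Illuminated fraction = (1 − cos 302.3°)/2 = (1 − 0.535)/2 ≈ 0.233.

0.23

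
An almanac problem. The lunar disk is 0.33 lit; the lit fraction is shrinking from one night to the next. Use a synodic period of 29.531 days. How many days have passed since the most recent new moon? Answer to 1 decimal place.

Invert f = (1 − cos θ)/2 to get cos θ = 1 − 2(0.33) = 0.340, hence θ₀ = arccos 0.340 = 70.1°.
Waning ⇒ past full, so θ = 360° − 70.1° = 289.9°.
That fraction of the synodic month is 289.9/360 × 29.531 d ≈ 23.78 d.

23.8 days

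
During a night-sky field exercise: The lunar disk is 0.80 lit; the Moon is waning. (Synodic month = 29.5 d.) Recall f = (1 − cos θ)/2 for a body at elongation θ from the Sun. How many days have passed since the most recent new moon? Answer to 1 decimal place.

From f = (1 − cos θ)/2: cos θ = 1 − 2×0.80 = -0.600; arccos → 126.9°.
Since the Moon is past full (waning), take the reflex angle: θ = 360° − 126.9° = 233.1°.
That fraction of the synodic month is 233.1/360 × 29.5 d ≈ 19.10 d.

19.1 days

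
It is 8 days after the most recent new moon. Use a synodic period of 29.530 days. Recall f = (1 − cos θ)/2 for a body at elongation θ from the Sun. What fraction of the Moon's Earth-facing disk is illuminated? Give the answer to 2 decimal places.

Phase angle: θ = 360°·(8 d)/(29.530 d) = 97.5°.
With cos θ = (-0.131), the lit fraction is (1 − (-0.131))/2 ≈ 0.566.

0.57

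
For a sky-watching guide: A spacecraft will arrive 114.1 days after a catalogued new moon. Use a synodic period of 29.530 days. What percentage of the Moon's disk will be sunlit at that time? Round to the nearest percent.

114.1/29.530 = 3.864 lunations, so 3 complete cycles and 25.51 d into the next.
The Moon has covered 25.51/29.530 of its cycle, so θ ≈ 360° × 25.51/29.530 = 311.0°.
cos 311.0° = 0.656, so f = (1 − 0.656)/2 = 0.172, so 17%.

17%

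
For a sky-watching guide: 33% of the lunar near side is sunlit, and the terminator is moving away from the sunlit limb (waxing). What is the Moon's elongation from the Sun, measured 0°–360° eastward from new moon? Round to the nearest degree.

From f = (1 − cos θ)/2: cos θ = 1 − 2×0.33 = 0.340; arccos → 70.1°.
The Moon is waxing (0°–180°), so θ = 70.1° directly.

70°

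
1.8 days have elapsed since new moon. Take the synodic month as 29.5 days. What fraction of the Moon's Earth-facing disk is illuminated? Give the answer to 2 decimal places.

0.04

The Moon has covered 1.8/29.5 of its cycle, so θ ≈ 360° × 1.8/29.5 = 22.0°.
cos 22.0° = 0.927, so f = (1 − 0.927)/2 = 0.036.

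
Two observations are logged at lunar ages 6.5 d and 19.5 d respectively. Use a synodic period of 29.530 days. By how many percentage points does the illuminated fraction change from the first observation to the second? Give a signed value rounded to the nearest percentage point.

+36 percentage points

First observation: θ = 360°·6.5/29.530 = 79.2°, so f = 0.407.
Second observation: θ = 237.7°, f = 0.767.
Δf = 0.767 − 0.407 = +0.360, i.e. +36 pp.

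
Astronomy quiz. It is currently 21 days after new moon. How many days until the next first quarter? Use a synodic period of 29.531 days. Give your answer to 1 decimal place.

15.9 days

First quarter occurs at elongation 90°, i.e. at age 29.531 × 90/360 = 7.383 d.
Already past this cycle's first quarter; the next is at 7.383 + 29.531 = 36.914 d, so 36.914 − 21 = 15.914 days.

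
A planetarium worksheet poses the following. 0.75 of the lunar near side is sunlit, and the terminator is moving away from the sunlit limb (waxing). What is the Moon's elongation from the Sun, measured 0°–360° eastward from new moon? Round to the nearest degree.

120°

From f = (1 − cos θ)/2: cos θ = 1 − 2×0.75 = -0.500; arccos → 120.0°.
The Moon is waxing (0°–180°), so θ = 120.0° directly.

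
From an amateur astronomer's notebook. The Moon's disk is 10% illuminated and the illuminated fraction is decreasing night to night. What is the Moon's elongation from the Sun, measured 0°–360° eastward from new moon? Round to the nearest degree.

cos θ = 1 − 2f = 0.800, giving a principal value of 36.9°.
Waning ⇒ past full, so θ = 360° − 36.9° = 323.1°.

323°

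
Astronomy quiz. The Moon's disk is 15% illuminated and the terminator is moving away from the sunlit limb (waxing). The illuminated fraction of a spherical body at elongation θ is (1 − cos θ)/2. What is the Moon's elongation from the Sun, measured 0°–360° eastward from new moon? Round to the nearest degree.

From f = (1 − cos θ)/2: cos θ = 1 − 2×0.15 = 0.700; arccos → 45.6°.
The Moon is waxing (0°–180°), so θ = 45.6° directly.

46°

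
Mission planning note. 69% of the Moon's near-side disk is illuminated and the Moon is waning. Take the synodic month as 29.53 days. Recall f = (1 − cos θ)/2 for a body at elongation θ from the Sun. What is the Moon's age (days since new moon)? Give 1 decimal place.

Invert f = (1 − cos θ)/2 to get cos θ = 1 − 2(0.69) = -0.380, hence θ₀ = arccos -0.380 = 112.3°.
A waning Moon lies in 180°–360°, so θ = 360° − 112.3° = 247.7°.
Age = 29.53 × 247.7°/360° ≈ 20.32 days.

20.3 days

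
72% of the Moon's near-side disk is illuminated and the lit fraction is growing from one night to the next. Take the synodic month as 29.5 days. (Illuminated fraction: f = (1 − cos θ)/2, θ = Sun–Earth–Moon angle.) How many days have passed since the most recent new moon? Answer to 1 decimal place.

9.5 days

cos θ = 1 − 2f = -0.440, giving a principal value of 116.1°.
The Moon is waxing (0°–180°), so θ = 116.1° directly.
Age = 29.5 × 116.1°/360° ≈ 9.51 days.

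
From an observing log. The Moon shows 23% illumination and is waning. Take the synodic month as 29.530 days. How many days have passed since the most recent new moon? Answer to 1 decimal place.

24.8 days

cos θ = 1 − 2f = 0.540, giving a principal value of 57.3°.
Waning ⇒ past full, so θ = 360° − 57.3° = 302.7°.
That fraction of the synodic month is 302.7/360 × 29.530 d ≈ 24.83 d.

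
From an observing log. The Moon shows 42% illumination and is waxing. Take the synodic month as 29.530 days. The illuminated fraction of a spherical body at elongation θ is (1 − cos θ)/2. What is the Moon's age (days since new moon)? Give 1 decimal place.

6.6 days

cos θ = 1 − 2f = 0.160, giving a principal value of 80.8°.
Waxing ⇒ before full, so θ = 80.8°.
That fraction of the synodic month is 80.8/360 × 29.530 d ≈ 6.63 d.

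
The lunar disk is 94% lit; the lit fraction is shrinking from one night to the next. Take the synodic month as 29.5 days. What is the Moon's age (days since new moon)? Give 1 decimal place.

17.1 days

From f = (1 − cos θ)/2: cos θ = 1 − 2×0.94 = -0.880; arccos → 151.6°.
A waning Moon lies in 180°–360°, so θ = 360° − 151.6° = 208.4°.
That fraction of the synodic month is 208.4/360 × 29.5 d ≈ 17.07 d.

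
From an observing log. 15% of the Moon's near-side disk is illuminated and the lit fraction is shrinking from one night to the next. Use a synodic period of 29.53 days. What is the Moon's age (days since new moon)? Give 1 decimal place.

cos θ = 1 − 2f = 0.700, giving a principal value of 45.6°.
Since the Moon is past full (waning), take the reflex angle: θ = 360° − 45.6° = 314.4°.
Age = 29.53 × 314.4°/360° ≈ 25.79 days.

25.8 days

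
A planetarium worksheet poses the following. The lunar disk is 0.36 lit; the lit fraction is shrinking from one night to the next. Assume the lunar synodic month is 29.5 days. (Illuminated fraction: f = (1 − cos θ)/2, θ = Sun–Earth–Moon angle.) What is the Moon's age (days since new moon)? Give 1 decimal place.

cos θ = 1 − 2f = 0.280, giving a principal value of 73.7°.
A waning Moon lies in 180°–360°, so θ = 360° − 73.7° = 286.3°.
At 360°/29.5 d per day, 286.3° corresponds to 23.46 days.

23.5 days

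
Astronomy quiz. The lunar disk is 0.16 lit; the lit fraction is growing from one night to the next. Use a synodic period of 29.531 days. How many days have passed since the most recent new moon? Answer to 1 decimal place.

3.9 days

Invert f = (1 − cos θ)/2 to get cos θ = 1 − 2(0.16) = 0.680, hence θ₀ = arccos 0.680 = 47.2°.
Waxing ⇒ before full, so θ = 47.2°.
That fraction of the synodic month is 47.2/360 × 29.531 d ≈ 3.87 d.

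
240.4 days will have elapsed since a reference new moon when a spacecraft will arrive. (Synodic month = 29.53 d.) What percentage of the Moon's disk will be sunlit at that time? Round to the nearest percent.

18%

240.4/29.53 = 8.141 lunations, so 8 complete cycles and 4.16 d into the next.
Elongation θ = 360° × 4.16/29.53 ≈ 50.7°.
With cos θ = 0.633, the lit fraction is (1 − 0.633)/2 ≈ 0.183, so 18%.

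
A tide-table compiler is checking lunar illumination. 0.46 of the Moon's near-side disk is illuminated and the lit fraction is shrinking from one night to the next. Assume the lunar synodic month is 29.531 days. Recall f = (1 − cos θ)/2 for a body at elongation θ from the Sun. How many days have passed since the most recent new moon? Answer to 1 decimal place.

From f = (1 − cos θ)/2: cos θ = 1 − 2×0.46 = 0.080; arccos → 85.4°.
Since the Moon is past full (waning), take the reflex angle: θ = 360° − 85.4° = 274.6°.
At 360°/29.531 d per day, 274.6° corresponds to 22.52 days.

22.5 days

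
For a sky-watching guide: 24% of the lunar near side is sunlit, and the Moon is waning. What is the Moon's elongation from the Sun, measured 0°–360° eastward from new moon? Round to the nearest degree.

cos θ = 1 − 2f = 0.520, giving a principal value of 58.7°.
Since the Moon is past full (waning), take the reflex angle: θ = 360° − 58.7° = 301.3°.

301°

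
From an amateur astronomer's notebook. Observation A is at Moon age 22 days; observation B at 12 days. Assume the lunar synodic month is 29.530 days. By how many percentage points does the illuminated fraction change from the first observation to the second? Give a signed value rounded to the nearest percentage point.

+40 percentage points

First observation: θ = 360°·22/29.530 = 268.2°, so f = 0.516.
Second observation: θ = 146.3°, f = 0.916.
Δf = 0.916 − 0.516 = +0.400, i.e. +40 pp.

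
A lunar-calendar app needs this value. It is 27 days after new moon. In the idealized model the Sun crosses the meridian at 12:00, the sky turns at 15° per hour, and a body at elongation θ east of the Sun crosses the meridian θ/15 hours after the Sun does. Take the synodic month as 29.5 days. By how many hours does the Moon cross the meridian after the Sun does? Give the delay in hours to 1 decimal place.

The Moon has covered 27/29.5 of its cycle, so θ ≈ 360° × 27/29.5 = 329.5°.
Delay after the Sun = 329.5° / (15°/h) ≈ 21.97 h.
So the Moon crosses the meridian 21.97 h after the Sun.

22.0 h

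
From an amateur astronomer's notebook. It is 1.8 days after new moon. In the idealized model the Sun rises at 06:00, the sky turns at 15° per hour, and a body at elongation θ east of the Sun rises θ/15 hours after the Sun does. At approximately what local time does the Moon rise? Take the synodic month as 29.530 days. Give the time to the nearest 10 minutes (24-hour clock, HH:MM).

07:30

Elongation θ = 360° × 1.8/29.530 ≈ 21.9°.
The Moon trails the Sun by θ/15 = 21.9/15 ≈ 1.46 hours.
06:00 + 1.463 h ≈ 07:28 → 07:30 to the nearest ten minutes.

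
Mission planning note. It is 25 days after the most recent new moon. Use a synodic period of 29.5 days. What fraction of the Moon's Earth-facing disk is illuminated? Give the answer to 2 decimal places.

Phase angle: θ = 360°·(25 d)/(29.5 d) = 305.1°.
With cos θ = 0.575, the lit fraction is (1 − 0.575)/2 ≈ 0.213.

0.21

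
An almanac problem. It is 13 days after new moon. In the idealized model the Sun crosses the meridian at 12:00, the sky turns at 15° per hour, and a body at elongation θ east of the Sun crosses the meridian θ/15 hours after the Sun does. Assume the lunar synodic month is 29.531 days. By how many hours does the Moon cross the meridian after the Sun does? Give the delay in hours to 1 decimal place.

Elongation θ = 360° × 13/29.531 ≈ 158.5°.
The Moon trails the Sun by θ/15 = 158.5/15 ≈ 10.57 hours.
So the Moon crosses the meridian 10.57 h after the Sun.

10.6 h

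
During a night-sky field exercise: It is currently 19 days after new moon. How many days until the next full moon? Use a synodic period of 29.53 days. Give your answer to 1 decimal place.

Full moon occurs at elongation 180°, i.e. at age 29.53 × 180/360 = 14.765 d.
Already past this cycle's full moon; the next is at 14.765 + 29.53 = 44.295 d, so 44.295 − 19 = 25.295 days.

25.3 days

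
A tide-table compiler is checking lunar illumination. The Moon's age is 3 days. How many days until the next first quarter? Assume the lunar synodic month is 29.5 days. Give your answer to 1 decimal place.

4.4 days

First quarter is 0.25 of the way through the cycle: age 0.25 × 29.5 = 7.375 d.
That is 7.375 − 3 = 4.375 days ahead.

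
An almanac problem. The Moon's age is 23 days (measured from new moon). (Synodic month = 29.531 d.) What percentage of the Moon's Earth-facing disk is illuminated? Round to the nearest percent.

The Moon has covered 23/29.531 of its cycle, so θ ≈ 360° × 23/29.531 = 280.4°.
Illuminated fraction = (1 − cos 280.4°)/2 = (1 − 0.180)/2 ≈ 0.410, so 41%.

41%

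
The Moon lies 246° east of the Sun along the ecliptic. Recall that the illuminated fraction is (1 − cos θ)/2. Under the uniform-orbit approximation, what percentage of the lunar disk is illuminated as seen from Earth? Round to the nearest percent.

Half-versine of 246°: (1 − (-0.407))/2 = 0.703, i.e. 70%.

70%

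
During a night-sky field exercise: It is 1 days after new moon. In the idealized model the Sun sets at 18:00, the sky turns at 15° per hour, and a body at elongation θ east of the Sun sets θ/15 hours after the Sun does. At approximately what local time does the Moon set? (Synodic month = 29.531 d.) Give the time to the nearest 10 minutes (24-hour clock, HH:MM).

18:50

Elongation θ = 360° × 1/29.531 ≈ 12.2°.
The Moon trails the Sun by θ/15 = 12.2/15 ≈ 0.81 hours.
18:00 + 0.813 h ≈ 18:49 → 18:50 to the nearest ten minutes.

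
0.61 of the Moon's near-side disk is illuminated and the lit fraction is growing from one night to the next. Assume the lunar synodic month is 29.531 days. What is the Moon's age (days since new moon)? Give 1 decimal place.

From f = (1 − cos θ)/2: cos θ = 1 − 2×0.61 = -0.220; arccos → 102.7°.
Waxing ⇒ before full, so θ = 102.7°.
At 360°/29.531 d per day, 102.7° corresponds to 8.43 days.

8.4 days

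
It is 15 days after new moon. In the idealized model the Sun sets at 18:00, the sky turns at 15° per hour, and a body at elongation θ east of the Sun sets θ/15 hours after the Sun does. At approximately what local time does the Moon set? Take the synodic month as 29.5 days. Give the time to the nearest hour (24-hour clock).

06:00

Elongation θ = 360° × 15/29.5 ≈ 183.1°.
Delay after the Sun = 183.1° / (15°/h) ≈ 12.20 h.
18:00 + 12.20 h ≈ 06:12 → 06:00 to the nearest hour.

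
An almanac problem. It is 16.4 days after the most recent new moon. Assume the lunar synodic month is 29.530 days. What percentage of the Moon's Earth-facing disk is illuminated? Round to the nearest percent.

Elongation θ = 360° × 16.4/29.530 ≈ 199.9°.
cos 199.9° = (-0.940), so f = (1 − (-0.940))/2 = 0.970, so 97%.

97%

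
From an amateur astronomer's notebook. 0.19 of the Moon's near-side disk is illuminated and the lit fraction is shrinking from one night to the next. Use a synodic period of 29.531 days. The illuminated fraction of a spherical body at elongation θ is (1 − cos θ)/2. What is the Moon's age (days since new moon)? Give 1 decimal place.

From f = (1 − cos θ)/2: cos θ = 1 − 2×0.19 = 0.620; arccos → 51.7°.
Since the Moon is past full (waning), take the reflex angle: θ = 360° − 51.7° = 308.3°.
At 360°/29.531 d per day, 308.3° corresponds to 25.29 days.

25.3 days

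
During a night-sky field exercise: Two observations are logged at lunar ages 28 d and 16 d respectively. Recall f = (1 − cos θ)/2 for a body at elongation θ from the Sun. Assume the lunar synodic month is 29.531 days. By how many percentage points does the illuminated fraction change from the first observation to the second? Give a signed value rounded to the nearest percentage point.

+96 pp

First observation: θ = 360°·28/29.531 = 341.3°, so f = 0.026.
Second observation: θ = 195.0°, f = 0.983.
Δf = 0.983 − 0.026 = +0.957, i.e. +96 pp.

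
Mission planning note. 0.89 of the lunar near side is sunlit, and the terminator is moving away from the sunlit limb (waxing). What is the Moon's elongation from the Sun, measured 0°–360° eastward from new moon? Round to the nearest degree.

cos θ = 1 − 2f = -0.780, giving a principal value of 141.3°.
The Moon is waxing (0°–180°), so θ = 141.3° directly.

141°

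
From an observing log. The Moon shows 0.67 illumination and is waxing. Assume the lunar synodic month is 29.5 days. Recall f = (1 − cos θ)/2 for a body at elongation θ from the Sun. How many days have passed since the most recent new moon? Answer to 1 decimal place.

9.0 days

From f = (1 − cos θ)/2: cos θ = 1 − 2×0.67 = -0.340; arccos → 109.9°.
The Moon is waxing (0°–180°), so θ = 109.9° directly.
That fraction of the synodic month is 109.9/360 × 29.5 d ≈ 9.00 d.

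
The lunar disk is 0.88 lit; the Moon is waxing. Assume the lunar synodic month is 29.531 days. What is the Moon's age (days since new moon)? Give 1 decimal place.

11.4 days

From f = (1 − cos θ)/2: cos θ = 1 − 2×0.88 = -0.760; arccos → 139.5°.
The Moon is waxing (0°–180°), so θ = 139.5° directly.
That fraction of the synodic month is 139.5/360 × 29.531 d ≈ 11.44 d.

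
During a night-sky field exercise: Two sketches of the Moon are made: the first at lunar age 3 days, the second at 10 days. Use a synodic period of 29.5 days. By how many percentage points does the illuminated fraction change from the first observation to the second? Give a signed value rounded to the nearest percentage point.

θ₁ = 360° × 3/29.5 = 36.6°, f₁ = (1 − cos θ₁)/2 = 0.099.
θ₂ = 360° × 10/29.5 = 122.0°, f₂ = (1 − cos θ₂)/2 = 0.765.
Change = f₂ − f₁ = +0.667 → +67 percentage points.

+67 percentage points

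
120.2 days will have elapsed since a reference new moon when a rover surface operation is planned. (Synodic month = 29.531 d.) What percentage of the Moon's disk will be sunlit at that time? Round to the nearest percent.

5%

120.2 d spans 4 complete synodic months (4 × 29.531 = 118.12 d) plus 2.08 d.
The Moon has covered 2.08/29.531 of its cycle, so θ ≈ 360° × 2.08/29.531 = 25.3°.
With cos θ = 0.904, the lit fraction is (1 − 0.904)/2 ≈ 0.048, so 5%.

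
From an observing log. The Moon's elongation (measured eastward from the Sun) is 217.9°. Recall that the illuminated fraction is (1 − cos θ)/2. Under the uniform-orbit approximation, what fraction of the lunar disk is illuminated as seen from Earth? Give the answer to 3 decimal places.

0.895

cos 217.9° = (-0.789), so f = (1 − (-0.789))/2 = 0.895.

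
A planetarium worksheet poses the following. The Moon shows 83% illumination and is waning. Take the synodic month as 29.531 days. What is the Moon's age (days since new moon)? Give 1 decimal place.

From f = (1 − cos θ)/2: cos θ = 1 − 2×0.83 = -0.660; arccos → 131.3°.
Waning ⇒ past full, so θ = 360° − 131.3° = 228.7°.
Age = 29.531 × 228.7°/360° ≈ 18.76 days.

18.8 days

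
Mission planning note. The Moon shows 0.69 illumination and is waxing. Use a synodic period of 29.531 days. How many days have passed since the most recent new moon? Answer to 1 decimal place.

9.2 days

cos θ = 1 − 2f = -0.380, giving a principal value of 112.3°.
Before full moon the principal value applies: θ = 112.3°.
At 360°/29.531 d per day, 112.3° corresponds to 9.21 days.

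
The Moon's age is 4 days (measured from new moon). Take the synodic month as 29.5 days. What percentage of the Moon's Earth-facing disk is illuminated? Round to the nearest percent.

17%

Phase angle: θ = 360°·(4 d)/(29.5 d) = 48.8°.
cos 48.8° = 0.659, so f = (1 − 0.659)/2 = 0.171, so 17%.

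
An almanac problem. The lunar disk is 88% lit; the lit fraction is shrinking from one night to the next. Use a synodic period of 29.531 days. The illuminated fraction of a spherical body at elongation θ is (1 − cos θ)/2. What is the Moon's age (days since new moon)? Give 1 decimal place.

18.1 days

Invert f = (1 − cos θ)/2 to get cos θ = 1 − 2(0.88) = -0.760, hence θ₀ = arccos -0.760 = 139.5°.
Since the Moon is past full (waning), take the reflex angle: θ = 360° − 139.5° = 220.5°.
That fraction of the synodic month is 220.5/360 × 29.531 d ≈ 18.09 d.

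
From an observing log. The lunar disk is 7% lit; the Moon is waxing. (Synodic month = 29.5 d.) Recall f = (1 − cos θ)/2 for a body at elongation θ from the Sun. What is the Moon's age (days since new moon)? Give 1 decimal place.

2.5 days

Invert f = (1 − cos θ)/2 to get cos θ = 1 − 2(0.07) = 0.860, hence θ₀ = arccos 0.860 = 30.7°.
Before full moon the principal value applies: θ = 30.7°.
Age = 29.5 × 30.7°/360° ≈ 2.51 days.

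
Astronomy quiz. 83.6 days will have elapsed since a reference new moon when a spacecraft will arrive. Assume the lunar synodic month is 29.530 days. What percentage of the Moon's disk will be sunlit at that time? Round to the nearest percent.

26%

83.6 d spans 2 complete synodic months (2 × 29.530 = 59.06 d) plus 24.54 d.
Phase angle: θ = 360°·(24.54 d)/(29.530 d) = 299.2°.
Illuminated fraction = (1 − cos 299.2°)/2 = (1 − 0.487)/2 ≈ 0.256, so 26%.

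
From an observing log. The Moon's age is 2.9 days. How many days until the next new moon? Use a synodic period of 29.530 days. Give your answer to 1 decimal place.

The next new moon completes the synodic month: 29.530 − 2.9 = 26.630 days.

26.6 days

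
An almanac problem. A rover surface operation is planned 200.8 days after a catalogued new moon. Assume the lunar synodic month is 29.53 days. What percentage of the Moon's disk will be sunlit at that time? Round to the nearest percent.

200.8 d spans 6 complete synodic months (6 × 29.53 = 177.18 d) plus 23.62 d.
The Moon has covered 23.62/29.53 of its cycle, so θ ≈ 360° × 23.62/29.53 = 288.0°.
With cos θ = 0.308, the lit fraction is (1 − 0.308)/2 ≈ 0.346, so 35%.

35%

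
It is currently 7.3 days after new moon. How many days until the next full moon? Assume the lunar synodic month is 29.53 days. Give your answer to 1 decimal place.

Full moon is 0.5 of the way through the cycle: age 0.5 × 29.53 = 14.765 d.
That is 14.765 − 7.3 = 7.465 days ahead.

7.5 days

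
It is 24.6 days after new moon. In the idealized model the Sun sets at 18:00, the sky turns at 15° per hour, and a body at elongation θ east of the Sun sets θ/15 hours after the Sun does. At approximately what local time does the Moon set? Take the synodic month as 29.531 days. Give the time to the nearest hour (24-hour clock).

14:00

The Moon has covered 24.6/29.531 of its cycle, so θ ≈ 360° × 24.6/29.531 = 299.9°.
At 15° of sky rotation per hour, 299.9° corresponds to a 19.99 h lag.
18:00 + 19.99 h ≈ 14:00 → 14:00 to the nearest hour.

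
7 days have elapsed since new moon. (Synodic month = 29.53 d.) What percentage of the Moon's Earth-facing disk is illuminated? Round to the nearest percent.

46%

Elongation θ = 360° × 7/29.53 ≈ 85.3°.
Illuminated fraction = (1 − cos 85.3°)/2 = (1 − 0.081)/2 ≈ 0.459, so 46%.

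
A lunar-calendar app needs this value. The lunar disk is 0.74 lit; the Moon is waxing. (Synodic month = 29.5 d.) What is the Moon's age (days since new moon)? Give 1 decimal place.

Invert f = (1 − cos θ)/2 to get cos θ = 1 − 2(0.74) = -0.480, hence θ₀ = arccos -0.480 = 118.7°.
Waxing ⇒ before full, so θ = 118.7°.
That fraction of the synodic month is 118.7/360 × 29.5 d ≈ 9.73 d.

9.7 days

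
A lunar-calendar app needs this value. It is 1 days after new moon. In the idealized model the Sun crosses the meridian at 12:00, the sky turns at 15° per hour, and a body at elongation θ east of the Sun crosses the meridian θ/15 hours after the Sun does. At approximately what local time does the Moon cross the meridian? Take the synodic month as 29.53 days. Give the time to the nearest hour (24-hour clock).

13:00

Phase angle: θ = 360°·(1 d)/(29.53 d) = 12.2°.
The Moon trails the Sun by θ/15 = 12.2/15 ≈ 0.81 hours.
12:00 + 0.81 h ≈ 12:49 → 13:00 to the nearest hour.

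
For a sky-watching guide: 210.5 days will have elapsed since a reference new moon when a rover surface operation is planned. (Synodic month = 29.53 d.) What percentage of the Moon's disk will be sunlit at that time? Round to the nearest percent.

Reduce mod P: 210.5 − 7×29.53 = 3.79 d into the current lunation.
Elongation θ = 360° × 3.79/29.53 ≈ 46.2°.
With cos θ = 0.692, the lit fraction is (1 − 0.692)/2 ≈ 0.154, so 15%.

15%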